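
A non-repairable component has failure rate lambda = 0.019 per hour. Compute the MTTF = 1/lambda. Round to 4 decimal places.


lambda = 0.019
MTTF = 1 / 0.019
MTTF = 52.6316

52.6316


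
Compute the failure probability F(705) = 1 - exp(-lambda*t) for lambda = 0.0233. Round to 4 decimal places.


lambda = 0.0233, t = 705
lambda * t = 16.4265
exp(-16.4265) = 0.0
F(t) = 1 - 0.0
F(t) = 1.0

1.0


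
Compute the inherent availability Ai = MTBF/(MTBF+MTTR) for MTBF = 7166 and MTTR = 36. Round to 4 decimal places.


MTBF = 7166
MTTR = 36
MTBF + MTTR = 7202
Ai = 7166 / 7202
Ai = 0.995

0.995


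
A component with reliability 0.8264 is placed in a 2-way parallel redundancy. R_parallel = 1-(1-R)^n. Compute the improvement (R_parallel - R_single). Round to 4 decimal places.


R_single = 0.8264, n = 2
1 - R_single = 0.1736
(1 - R_single)^n = 0.1736^2 = 0.0301
R_parallel = 1 - 0.0301 = 0.9699
Improvement = 0.9699 - 0.8264
Improvement = 0.1435

0.1435


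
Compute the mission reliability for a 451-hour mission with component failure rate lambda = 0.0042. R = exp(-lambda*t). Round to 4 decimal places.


lambda = 0.0042
mission_time = 451
lambda * t = 0.0042 * 451 = 1.8942
R = exp(-1.8942)
R = 0.1504

0.1504


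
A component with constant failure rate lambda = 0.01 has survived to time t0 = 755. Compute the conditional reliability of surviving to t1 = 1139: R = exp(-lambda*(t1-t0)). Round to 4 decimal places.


lambda = 0.01
t0 = 755, t1 = 1139
t1 - t0 = 384
lambda * (t1-t0) = 0.01 * 384 = 3.84
R = exp(-3.84)
R = 0.0215

0.0215


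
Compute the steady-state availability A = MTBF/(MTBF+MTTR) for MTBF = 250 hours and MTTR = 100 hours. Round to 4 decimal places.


MTBF = 250
MTTR = 100
MTBF + MTTR = 350
A = 250 / 350
A = 0.7143

0.7143


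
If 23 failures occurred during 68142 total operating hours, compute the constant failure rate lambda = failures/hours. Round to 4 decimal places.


failures = 23
total_hours = 68142
lambda = 23 / 68142
lambda = 0.0003

0.0003


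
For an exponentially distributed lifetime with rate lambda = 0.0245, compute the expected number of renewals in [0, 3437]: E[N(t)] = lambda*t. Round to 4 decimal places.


lambda = 0.0245
t = 3437
E[N(t)] = lambda * t
E[N(t)] = 0.0245 * 3437
E[N(t)] = 84.2065

84.2065


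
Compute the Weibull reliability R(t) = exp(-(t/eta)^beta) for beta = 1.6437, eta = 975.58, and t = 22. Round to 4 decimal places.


beta = 1.6437, eta = 975.58, t = 22
t/eta = 22 / 975.58 = 0.0226
(t/eta)^beta = 0.0226^1.6437 = 0.002
R(t) = exp(-0.002)
R(t) = 0.998

0.998


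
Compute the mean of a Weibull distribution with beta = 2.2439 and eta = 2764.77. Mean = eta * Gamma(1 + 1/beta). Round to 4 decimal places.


beta = 2.2439, eta = 2764.77
1/beta = 0.4457
1 + 1/beta = 1.4457
Gamma(1.4457) = 0.8857
Mean = 2764.77 * 0.8857
Mean = 2448.7931

2448.7931


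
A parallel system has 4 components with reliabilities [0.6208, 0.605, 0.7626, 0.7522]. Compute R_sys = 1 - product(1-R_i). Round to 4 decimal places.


Components: [0.6208, 0.605, 0.7626, 0.7522]
(1 - 0.6208) = 0.3792, running product = 0.3792
(1 - 0.605) = 0.395, running product = 0.1498
(1 - 0.7626) = 0.2374, running product = 0.0356
(1 - 0.7522) = 0.2478, running product = 0.0088
Product of (1-R_i) = 0.0088
R_sys = 1 - 0.0088 = 0.9912

0.9912


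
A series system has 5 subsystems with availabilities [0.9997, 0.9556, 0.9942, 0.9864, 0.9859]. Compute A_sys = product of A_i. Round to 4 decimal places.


Subsystems: [0.9997, 0.9556, 0.9942, 0.9864, 0.9859]
After subsystem 1 (A=0.9997): product = 0.9997
After subsystem 2 (A=0.9556): product = 0.9553
After subsystem 3 (A=0.9942): product = 0.9498
After subsystem 4 (A=0.9864): product = 0.9369
After subsystem 5 (A=0.9859): product = 0.9236
A_sys = 0.9236

0.9236


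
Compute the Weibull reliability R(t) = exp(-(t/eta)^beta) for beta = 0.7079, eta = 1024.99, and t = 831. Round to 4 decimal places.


beta = 0.7079, eta = 1024.99, t = 831
t/eta = 831 / 1024.99 = 0.8107
(t/eta)^beta = 0.8107^0.7079 = 0.862
R(t) = exp(-0.862)
R(t) = 0.4223

0.4223


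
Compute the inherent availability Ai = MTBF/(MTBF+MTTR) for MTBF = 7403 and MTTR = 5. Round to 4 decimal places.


MTBF = 7403
MTTR = 5
MTBF + MTTR = 7408
Ai = 7403 / 7408
Ai = 0.9993

0.9993


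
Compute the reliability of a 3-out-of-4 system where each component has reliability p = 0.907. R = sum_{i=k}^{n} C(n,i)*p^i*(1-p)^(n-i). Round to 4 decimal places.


k = 3, n = 4, p = 0.907
i=3: C(4,3)=4 * 0.907^3 * 0.093^1 = 0.2776
i=4: C(4,4)=1 * 0.907^4 * 0.093^0 = 0.6768
R = sum of terms = 0.9543

0.9543


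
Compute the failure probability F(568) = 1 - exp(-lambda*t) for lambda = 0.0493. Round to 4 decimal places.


lambda = 0.0493, t = 568
lambda * t = 28.0024
exp(-28.0024) = 0.0
F(t) = 1 - 0.0
F(t) = 1.0

1.0


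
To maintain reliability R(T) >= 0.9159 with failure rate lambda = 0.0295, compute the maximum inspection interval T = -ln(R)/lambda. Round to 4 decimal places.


R_target = 0.9159
lambda = 0.0295
-ln(0.9159) = 0.0878
T = 0.0878 / 0.0295
T = 2.9779

2.9779


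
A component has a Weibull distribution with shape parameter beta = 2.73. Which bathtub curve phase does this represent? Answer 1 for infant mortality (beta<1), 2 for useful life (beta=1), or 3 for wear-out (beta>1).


beta = 2.73
Compare beta to 1:
beta < 1 => infant mortality (phase 1)
beta = 1 => useful life (phase 2)
beta > 1 => wear-out (phase 3)
Since beta = 2.73, this is wear-out (increasing failure rate)
Phase = 3

3


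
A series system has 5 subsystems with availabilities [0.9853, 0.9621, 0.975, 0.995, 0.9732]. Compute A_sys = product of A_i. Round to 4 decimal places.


Subsystems: [0.9853, 0.9621, 0.975, 0.995, 0.9732]
After subsystem 1 (A=0.9853): product = 0.9853
After subsystem 2 (A=0.9621): product = 0.948
After subsystem 3 (A=0.975): product = 0.9243
After subsystem 4 (A=0.995): product = 0.9196
After subsystem 5 (A=0.9732): product = 0.895
A_sys = 0.895

0.895


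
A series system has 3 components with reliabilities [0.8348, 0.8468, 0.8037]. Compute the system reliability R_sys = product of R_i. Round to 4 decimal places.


Components: [0.8348, 0.8468, 0.8037]
After component 1 (R=0.8348): product = 0.8348
After component 2 (R=0.8468): product = 0.7069
After component 3 (R=0.8037): product = 0.5681
R_sys = 0.5681

0.5681


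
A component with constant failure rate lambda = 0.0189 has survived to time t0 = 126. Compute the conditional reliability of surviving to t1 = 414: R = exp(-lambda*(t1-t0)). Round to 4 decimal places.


lambda = 0.0189
t0 = 126, t1 = 414
t1 - t0 = 288
lambda * (t1-t0) = 0.0189 * 288 = 5.4432
R = exp(-5.4432)
R = 0.0043

0.0043


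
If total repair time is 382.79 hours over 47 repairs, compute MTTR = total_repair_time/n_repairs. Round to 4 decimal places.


total_repair_time = 382.79
n_repairs = 47
MTTR = 382.79 / 47
MTTR = 8.1445

8.1445


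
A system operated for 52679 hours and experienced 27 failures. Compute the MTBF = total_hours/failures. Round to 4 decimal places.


total_hours = 52679
failures = 27
MTBF = 52679 / 27
MTBF = 1951.0741

1951.0741


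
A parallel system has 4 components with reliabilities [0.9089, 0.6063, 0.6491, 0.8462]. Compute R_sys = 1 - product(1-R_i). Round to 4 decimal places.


Components: [0.9089, 0.6063, 0.6491, 0.8462]
(1 - 0.9089) = 0.0911, running product = 0.0911
(1 - 0.6063) = 0.3937, running product = 0.0359
(1 - 0.6491) = 0.3509, running product = 0.0126
(1 - 0.8462) = 0.1538, running product = 0.0019
Product of (1-R_i) = 0.0019
R_sys = 1 - 0.0019 = 0.9981

0.9981


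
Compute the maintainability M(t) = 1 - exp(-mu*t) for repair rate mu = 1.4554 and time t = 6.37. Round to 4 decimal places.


mu = 1.4554, t = 6.37
mu * t = 1.4554 * 6.37 = 9.2709
exp(-9.2709) = 0.0001
M(t) = 1 - 0.0001
M(t) = 0.9999

0.9999


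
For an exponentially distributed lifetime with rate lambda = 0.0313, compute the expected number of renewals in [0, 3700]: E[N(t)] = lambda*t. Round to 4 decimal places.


lambda = 0.0313
t = 3700
E[N(t)] = lambda * t
E[N(t)] = 0.0313 * 3700
E[N(t)] = 115.81

115.81


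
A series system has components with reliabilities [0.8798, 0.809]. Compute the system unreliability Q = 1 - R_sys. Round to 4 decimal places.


Components: [0.8798, 0.809]
After component 1: product = 0.8798
After component 2: product = 0.7118
R_sys = 0.7118
Q = 1 - 0.7118 = 0.2882

0.2882


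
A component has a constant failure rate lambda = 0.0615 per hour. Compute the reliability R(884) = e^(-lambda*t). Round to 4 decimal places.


lambda = 0.0615
t = 884
lambda * t = 54.366
R(t) = e^(-54.366)
R(t) = 0.0

0.0


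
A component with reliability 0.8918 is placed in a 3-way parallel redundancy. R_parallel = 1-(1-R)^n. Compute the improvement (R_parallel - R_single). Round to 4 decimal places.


R_single = 0.8918, n = 3
1 - R_single = 0.1082
(1 - R_single)^n = 0.1082^3 = 0.0013
R_parallel = 1 - 0.0013 = 0.9987
Improvement = 0.9987 - 0.8918
Improvement = 0.1069

0.1069


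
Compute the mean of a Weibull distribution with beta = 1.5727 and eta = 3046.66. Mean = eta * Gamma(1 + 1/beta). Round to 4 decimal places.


beta = 1.5727, eta = 3046.66
1/beta = 0.6358
1 + 1/beta = 1.6358
Gamma(1.6358) = 0.8981
Mean = 3046.66 * 0.8981
Mean = 2736.0605

2736.0605


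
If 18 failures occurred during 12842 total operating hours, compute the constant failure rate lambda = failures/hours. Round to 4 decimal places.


failures = 18
total_hours = 12842
lambda = 18 / 12842
lambda = 0.0014

0.0014


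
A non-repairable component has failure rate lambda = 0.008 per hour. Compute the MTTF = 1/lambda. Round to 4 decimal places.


lambda = 0.008
MTTF = 1 / 0.008
MTTF = 125.0

125.0


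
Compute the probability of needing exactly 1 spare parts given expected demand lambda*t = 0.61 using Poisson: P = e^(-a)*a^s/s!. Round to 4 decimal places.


a = 0.61, s = 1
e^(-a) = e^(-0.61) = 0.5434
a^s = 0.61^1 = 0.61
s! = 1
P = 0.5434 * 0.61 / 1
P = 0.3314

0.3314


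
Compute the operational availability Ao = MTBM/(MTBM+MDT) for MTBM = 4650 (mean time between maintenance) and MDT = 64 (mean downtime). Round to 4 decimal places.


MTBM = 4650
MDT = 64
MTBM + MDT = 4714
Ao = 4650 / 4714
Ao = 0.9864

0.9864


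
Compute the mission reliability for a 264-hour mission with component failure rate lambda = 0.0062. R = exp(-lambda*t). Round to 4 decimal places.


lambda = 0.0062
mission_time = 264
lambda * t = 0.0062 * 264 = 1.6368
R = exp(-1.6368)
R = 0.1946

0.1946


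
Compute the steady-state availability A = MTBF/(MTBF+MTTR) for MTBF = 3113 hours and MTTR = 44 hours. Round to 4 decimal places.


MTBF = 3113
MTTR = 44
MTBF + MTTR = 3157
A = 3113 / 3157
A = 0.9861

0.9861


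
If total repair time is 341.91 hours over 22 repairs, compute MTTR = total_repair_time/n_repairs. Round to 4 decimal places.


total_repair_time = 341.91
n_repairs = 22
MTTR = 341.91 / 22
MTTR = 15.5414

15.5414


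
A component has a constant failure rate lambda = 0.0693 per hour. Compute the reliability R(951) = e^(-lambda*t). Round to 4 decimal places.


lambda = 0.0693
t = 951
lambda * t = 65.9043
R(t) = e^(-65.9043)
R(t) = 0.0

0.0


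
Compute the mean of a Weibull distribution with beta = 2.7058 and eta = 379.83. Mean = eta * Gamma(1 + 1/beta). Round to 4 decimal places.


beta = 2.7058, eta = 379.83
1/beta = 0.3696
1 + 1/beta = 1.3696
Gamma(1.3696) = 0.8893
Mean = 379.83 * 0.8893
Mean = 337.8012

337.8012


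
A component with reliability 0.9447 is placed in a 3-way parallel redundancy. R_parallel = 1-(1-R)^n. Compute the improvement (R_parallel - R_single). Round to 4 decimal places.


R_single = 0.9447, n = 3
1 - R_single = 0.0553
(1 - R_single)^n = 0.0553^3 = 0.0002
R_parallel = 1 - 0.0002 = 0.9998
Improvement = 0.9998 - 0.9447
Improvement = 0.0551

0.0551


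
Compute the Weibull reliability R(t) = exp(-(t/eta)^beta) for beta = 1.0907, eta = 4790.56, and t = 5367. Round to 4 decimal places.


beta = 1.0907, eta = 4790.56, t = 5367
t/eta = 5367 / 4790.56 = 1.1203
(t/eta)^beta = 1.1203^1.0907 = 1.1319
R(t) = exp(-1.1319)
R(t) = 0.3224

0.3224


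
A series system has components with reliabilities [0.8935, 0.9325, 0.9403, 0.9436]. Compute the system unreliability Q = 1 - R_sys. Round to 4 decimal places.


Components: [0.8935, 0.9325, 0.9403, 0.9436]
After component 1: product = 0.8935
After component 2: product = 0.8332
After component 3: product = 0.7834
After component 4: product = 0.7393
R_sys = 0.7393
Q = 1 - 0.7393 = 0.2607

0.2607


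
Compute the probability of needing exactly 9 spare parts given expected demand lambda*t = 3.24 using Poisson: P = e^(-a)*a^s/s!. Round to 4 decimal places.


a = 3.24, s = 9
e^(-a) = e^(-3.24) = 0.0392
a^s = 3.24^9 = 39346.4081
s! = 362880
P = 0.0392 * 39346.4081 / 362880
P = 0.0042

0.0042


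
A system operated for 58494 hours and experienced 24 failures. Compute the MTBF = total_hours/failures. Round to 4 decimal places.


total_hours = 58494
failures = 24
MTBF = 58494 / 24
MTBF = 2437.25

2437.25


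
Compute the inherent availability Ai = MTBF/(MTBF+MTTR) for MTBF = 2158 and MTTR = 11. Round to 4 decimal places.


MTBF = 2158
MTTR = 11
MTBF + MTTR = 2169
Ai = 2158 / 2169
Ai = 0.9949

0.9949


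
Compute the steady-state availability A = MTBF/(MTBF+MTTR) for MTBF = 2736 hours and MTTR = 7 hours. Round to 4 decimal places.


MTBF = 2736
MTTR = 7
MTBF + MTTR = 2743
A = 2736 / 2743
A = 0.9974

0.9974


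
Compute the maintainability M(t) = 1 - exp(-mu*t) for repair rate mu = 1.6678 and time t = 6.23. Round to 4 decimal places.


mu = 1.6678, t = 6.23
mu * t = 1.6678 * 6.23 = 10.3904
exp(-10.3904) = 0.0
M(t) = 1 - 0.0
M(t) = 1.0

1.0


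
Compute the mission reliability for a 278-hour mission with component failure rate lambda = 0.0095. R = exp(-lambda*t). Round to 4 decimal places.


lambda = 0.0095
mission_time = 278
lambda * t = 0.0095 * 278 = 2.641
R = exp(-2.641)
R = 0.0713

0.0713


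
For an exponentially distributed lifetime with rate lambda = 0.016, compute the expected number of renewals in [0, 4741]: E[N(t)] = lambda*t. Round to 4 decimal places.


lambda = 0.016
t = 4741
E[N(t)] = lambda * t
E[N(t)] = 0.016 * 4741
E[N(t)] = 75.856

75.856


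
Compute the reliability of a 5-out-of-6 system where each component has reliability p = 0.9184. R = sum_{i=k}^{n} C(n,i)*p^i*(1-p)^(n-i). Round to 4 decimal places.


k = 5, n = 6, p = 0.9184
i=5: C(6,5)=6 * 0.9184^5 * 0.0816^1 = 0.3199
i=6: C(6,6)=1 * 0.9184^6 * 0.0816^0 = 0.6001
R = sum of terms = 0.9199

0.9199


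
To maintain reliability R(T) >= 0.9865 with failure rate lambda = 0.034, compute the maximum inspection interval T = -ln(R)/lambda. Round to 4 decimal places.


R_target = 0.9865
lambda = 0.034
-ln(0.9865) = 0.0136
T = 0.0136 / 0.034
T = 0.3998

0.3998


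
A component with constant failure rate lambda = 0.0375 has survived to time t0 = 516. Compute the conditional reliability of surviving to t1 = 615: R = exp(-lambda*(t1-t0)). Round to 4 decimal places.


lambda = 0.0375
t0 = 516, t1 = 615
t1 - t0 = 99
lambda * (t1-t0) = 0.0375 * 99 = 3.7125
R = exp(-3.7125)
R = 0.0244

0.0244


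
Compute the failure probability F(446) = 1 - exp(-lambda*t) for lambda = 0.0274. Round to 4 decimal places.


lambda = 0.0274, t = 446
lambda * t = 12.2204
exp(-12.2204) = 0.0
F(t) = 1 - 0.0
F(t) = 1.0

1.0


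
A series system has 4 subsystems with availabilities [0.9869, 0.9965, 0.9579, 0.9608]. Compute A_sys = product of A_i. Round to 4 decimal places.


Subsystems: [0.9869, 0.9965, 0.9579, 0.9608]
After subsystem 1 (A=0.9869): product = 0.9869
After subsystem 2 (A=0.9965): product = 0.9834
After subsystem 3 (A=0.9579): product = 0.942
After subsystem 4 (A=0.9608): product = 0.9051
A_sys = 0.9051

0.9051


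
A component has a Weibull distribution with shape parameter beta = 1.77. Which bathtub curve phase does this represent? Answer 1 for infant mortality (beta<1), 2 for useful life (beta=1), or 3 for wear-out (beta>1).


beta = 1.77
Compare beta to 1:
beta < 1 => infant mortality (phase 1)
beta = 1 => useful life (phase 2)
beta > 1 => wear-out (phase 3)
Since beta = 1.77, this is wear-out (increasing failure rate)
Phase = 3

3


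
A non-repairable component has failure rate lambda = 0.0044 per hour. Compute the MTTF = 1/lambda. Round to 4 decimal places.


lambda = 0.0044
MTTF = 1 / 0.0044
MTTF = 227.2727

227.2727


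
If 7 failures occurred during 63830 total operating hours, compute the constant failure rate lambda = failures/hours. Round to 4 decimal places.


failures = 7
total_hours = 63830
lambda = 7 / 63830
lambda = 0.0001

0.0001


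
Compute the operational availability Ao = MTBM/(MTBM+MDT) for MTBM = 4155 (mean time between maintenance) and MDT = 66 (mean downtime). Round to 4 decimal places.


MTBM = 4155
MDT = 66
MTBM + MDT = 4221
Ao = 4155 / 4221
Ao = 0.9844

0.9844


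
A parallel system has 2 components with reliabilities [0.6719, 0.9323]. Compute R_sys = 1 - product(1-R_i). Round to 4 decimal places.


Components: [0.6719, 0.9323]
(1 - 0.6719) = 0.3281, running product = 0.3281
(1 - 0.9323) = 0.0677, running product = 0.0222
Product of (1-R_i) = 0.0222
R_sys = 1 - 0.0222 = 0.9778

0.9778


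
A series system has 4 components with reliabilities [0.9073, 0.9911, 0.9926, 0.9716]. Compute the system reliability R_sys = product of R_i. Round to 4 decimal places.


Components: [0.9073, 0.9911, 0.9926, 0.9716]
After component 1 (R=0.9073): product = 0.9073
After component 2 (R=0.9911): product = 0.8992
After component 3 (R=0.9926): product = 0.8926
After component 4 (R=0.9716): product = 0.8672
R_sys = 0.8672

0.8672


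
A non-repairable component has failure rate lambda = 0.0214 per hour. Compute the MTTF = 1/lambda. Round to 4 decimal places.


lambda = 0.0214
MTTF = 1 / 0.0214
MTTF = 46.729

46.729


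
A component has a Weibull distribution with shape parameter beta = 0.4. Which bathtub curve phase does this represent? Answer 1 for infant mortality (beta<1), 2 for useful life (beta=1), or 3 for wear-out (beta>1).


beta = 0.4
Compare beta to 1:
beta < 1 => infant mortality (phase 1)
beta = 1 => useful life (phase 2)
beta > 1 => wear-out (phase 3)
Since beta = 0.4, this is infant mortality (decreasing failure rate)
Phase = 1

1


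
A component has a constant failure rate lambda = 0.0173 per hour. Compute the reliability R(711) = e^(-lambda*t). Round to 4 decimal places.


lambda = 0.0173
t = 711
lambda * t = 12.3003
R(t) = e^(-12.3003)
R(t) = 0.0

0.0


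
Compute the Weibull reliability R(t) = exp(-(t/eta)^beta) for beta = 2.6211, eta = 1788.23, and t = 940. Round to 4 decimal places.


beta = 2.6211, eta = 1788.23, t = 940
t/eta = 940 / 1788.23 = 0.5257
(t/eta)^beta = 0.5257^2.6211 = 0.1853
R(t) = exp(-0.1853)
R(t) = 0.8308

0.8308


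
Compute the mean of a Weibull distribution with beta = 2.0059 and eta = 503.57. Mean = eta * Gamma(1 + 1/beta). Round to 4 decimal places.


beta = 2.0059, eta = 503.57
1/beta = 0.4985
1 + 1/beta = 1.4985
Gamma(1.4985) = 0.8862
Mean = 503.57 * 0.8862
Mean = 446.2538

446.2538


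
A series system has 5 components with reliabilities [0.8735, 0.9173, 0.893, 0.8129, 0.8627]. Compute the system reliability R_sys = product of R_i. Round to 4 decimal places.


Components: [0.8735, 0.9173, 0.893, 0.8129, 0.8627]
After component 1 (R=0.8735): product = 0.8735
After component 2 (R=0.9173): product = 0.8013
After component 3 (R=0.893): product = 0.7155
After component 4 (R=0.8129): product = 0.5817
After component 5 (R=0.8627): product = 0.5018
R_sys = 0.5018

0.5018


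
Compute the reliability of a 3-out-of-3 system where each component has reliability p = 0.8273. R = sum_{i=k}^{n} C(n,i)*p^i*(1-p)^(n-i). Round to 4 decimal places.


k = 3, n = 3, p = 0.8273
i=3: C(3,3)=1 * 0.8273^3 * 0.1727^0 = 0.5662
R = sum of terms = 0.5662

0.5662


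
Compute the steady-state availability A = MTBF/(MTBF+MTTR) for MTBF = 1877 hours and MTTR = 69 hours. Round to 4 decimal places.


MTBF = 1877
MTTR = 69
MTBF + MTTR = 1946
A = 1877 / 1946
A = 0.9645

0.9645


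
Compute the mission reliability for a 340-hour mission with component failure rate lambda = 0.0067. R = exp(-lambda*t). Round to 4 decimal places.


lambda = 0.0067
mission_time = 340
lambda * t = 0.0067 * 340 = 2.278
R = exp(-2.278)
R = 0.1025

0.1025


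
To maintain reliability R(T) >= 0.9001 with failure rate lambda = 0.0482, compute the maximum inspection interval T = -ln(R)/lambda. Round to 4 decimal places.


R_target = 0.9001
lambda = 0.0482
-ln(0.9001) = 0.1052
T = 0.1052 / 0.0482
T = 2.1836

2.1836


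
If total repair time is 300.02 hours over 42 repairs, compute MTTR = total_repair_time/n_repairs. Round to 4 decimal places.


total_repair_time = 300.02
n_repairs = 42
MTTR = 300.02 / 42
MTTR = 7.1433

7.1433


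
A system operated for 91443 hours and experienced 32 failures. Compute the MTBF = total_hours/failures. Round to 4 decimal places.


total_hours = 91443
failures = 32
MTBF = 91443 / 32
MTBF = 2857.5938

2857.5938


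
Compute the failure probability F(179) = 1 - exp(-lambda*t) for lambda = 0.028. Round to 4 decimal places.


lambda = 0.028, t = 179
lambda * t = 5.012
exp(-5.012) = 0.0067
F(t) = 1 - 0.0067
F(t) = 0.9933

0.9933


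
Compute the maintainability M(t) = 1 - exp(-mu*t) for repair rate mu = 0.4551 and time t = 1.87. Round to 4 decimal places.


mu = 0.4551, t = 1.87
mu * t = 0.4551 * 1.87 = 0.851
exp(-0.851) = 0.427
M(t) = 1 - 0.427
M(t) = 0.573

0.573


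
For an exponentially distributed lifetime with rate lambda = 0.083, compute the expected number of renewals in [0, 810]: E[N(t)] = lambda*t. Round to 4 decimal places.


lambda = 0.083
t = 810
E[N(t)] = lambda * t
E[N(t)] = 0.083 * 810
E[N(t)] = 67.23

67.23


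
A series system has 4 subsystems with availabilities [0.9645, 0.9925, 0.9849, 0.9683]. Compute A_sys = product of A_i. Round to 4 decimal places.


Subsystems: [0.9645, 0.9925, 0.9849, 0.9683]
After subsystem 1 (A=0.9645): product = 0.9645
After subsystem 2 (A=0.9925): product = 0.9573
After subsystem 3 (A=0.9849): product = 0.9428
After subsystem 4 (A=0.9683): product = 0.9129
A_sys = 0.9129

0.9129


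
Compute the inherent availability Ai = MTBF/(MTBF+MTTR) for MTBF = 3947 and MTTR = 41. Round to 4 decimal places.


MTBF = 3947
MTTR = 41
MTBF + MTTR = 3988
Ai = 3947 / 3988
Ai = 0.9897

0.9897


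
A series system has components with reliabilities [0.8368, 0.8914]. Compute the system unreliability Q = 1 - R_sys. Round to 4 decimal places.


Components: [0.8368, 0.8914]
After component 1: product = 0.8368
After component 2: product = 0.7459
R_sys = 0.7459
Q = 1 - 0.7459 = 0.2541

0.2541


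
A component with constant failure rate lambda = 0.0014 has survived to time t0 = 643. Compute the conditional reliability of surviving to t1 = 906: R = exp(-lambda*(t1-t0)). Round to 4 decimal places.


lambda = 0.0014
t0 = 643, t1 = 906
t1 - t0 = 263
lambda * (t1-t0) = 0.0014 * 263 = 0.3682
R = exp(-0.3682)
R = 0.692

0.692


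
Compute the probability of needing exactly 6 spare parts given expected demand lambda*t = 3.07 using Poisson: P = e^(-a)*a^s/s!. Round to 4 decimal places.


a = 3.07, s = 6
e^(-a) = e^(-3.07) = 0.0464
a^s = 3.07^6 = 837.202
s! = 720
P = 0.0464 * 837.202 / 720
P = 0.054

0.054


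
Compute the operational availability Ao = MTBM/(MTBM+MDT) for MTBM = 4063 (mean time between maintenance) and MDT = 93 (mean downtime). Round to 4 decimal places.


MTBM = 4063
MDT = 93
MTBM + MDT = 4156
Ao = 4063 / 4156
Ao = 0.9776

0.9776


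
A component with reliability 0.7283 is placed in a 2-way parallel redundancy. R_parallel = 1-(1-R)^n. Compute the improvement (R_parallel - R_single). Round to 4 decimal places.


R_single = 0.7283, n = 2
1 - R_single = 0.2717
(1 - R_single)^n = 0.2717^2 = 0.0738
R_parallel = 1 - 0.0738 = 0.9262
Improvement = 0.9262 - 0.7283
Improvement = 0.1979

0.1979


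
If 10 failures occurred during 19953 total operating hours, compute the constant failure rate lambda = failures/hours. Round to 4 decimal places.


failures = 10
total_hours = 19953
lambda = 10 / 19953
lambda = 0.0005

0.0005


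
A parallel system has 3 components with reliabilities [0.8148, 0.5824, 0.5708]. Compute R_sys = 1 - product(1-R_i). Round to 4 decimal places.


Components: [0.8148, 0.5824, 0.5708]
(1 - 0.8148) = 0.1852, running product = 0.1852
(1 - 0.5824) = 0.4176, running product = 0.0773
(1 - 0.5708) = 0.4292, running product = 0.0332
Product of (1-R_i) = 0.0332
R_sys = 1 - 0.0332 = 0.9668

0.9668


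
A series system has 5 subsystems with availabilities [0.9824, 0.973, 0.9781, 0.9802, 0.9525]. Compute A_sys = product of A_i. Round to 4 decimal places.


Subsystems: [0.9824, 0.973, 0.9781, 0.9802, 0.9525]
After subsystem 1 (A=0.9824): product = 0.9824
After subsystem 2 (A=0.973): product = 0.9559
After subsystem 3 (A=0.9781): product = 0.9349
After subsystem 4 (A=0.9802): product = 0.9164
After subsystem 5 (A=0.9525): product = 0.8729
A_sys = 0.8729

0.8729


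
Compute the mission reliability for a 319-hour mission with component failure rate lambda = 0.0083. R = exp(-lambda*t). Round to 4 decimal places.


lambda = 0.0083
mission_time = 319
lambda * t = 0.0083 * 319 = 2.6477
R = exp(-2.6477)
R = 0.0708

0.0708


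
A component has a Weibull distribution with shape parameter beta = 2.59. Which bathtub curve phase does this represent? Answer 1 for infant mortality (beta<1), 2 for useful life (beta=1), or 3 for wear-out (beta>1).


beta = 2.59
Compare beta to 1:
beta < 1 => infant mortality (phase 1)
beta = 1 => useful life (phase 2)
beta > 1 => wear-out (phase 3)
Since beta = 2.59, this is wear-out (increasing failure rate)
Phase = 3

3


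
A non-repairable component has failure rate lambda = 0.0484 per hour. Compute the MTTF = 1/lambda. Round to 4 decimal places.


lambda = 0.0484
MTTF = 1 / 0.0484
MTTF = 20.6612

20.6612


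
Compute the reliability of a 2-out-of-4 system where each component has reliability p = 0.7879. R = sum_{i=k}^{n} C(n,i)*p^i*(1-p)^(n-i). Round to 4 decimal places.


k = 2, n = 4, p = 0.7879
i=2: C(4,2)=6 * 0.7879^2 * 0.2121^2 = 0.1676
i=3: C(4,3)=4 * 0.7879^3 * 0.2121^1 = 0.415
i=4: C(4,4)=1 * 0.7879^4 * 0.2121^0 = 0.3854
R = sum of terms = 0.9679

0.9679


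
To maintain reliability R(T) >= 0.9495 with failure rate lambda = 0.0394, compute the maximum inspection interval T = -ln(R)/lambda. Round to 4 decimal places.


R_target = 0.9495
lambda = 0.0394
-ln(0.9495) = 0.0518
T = 0.0518 / 0.0394
T = 1.3152

1.3152


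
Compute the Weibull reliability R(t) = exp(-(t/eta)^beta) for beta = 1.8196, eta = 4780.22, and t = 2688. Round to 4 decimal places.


beta = 1.8196, eta = 4780.22, t = 2688
t/eta = 2688 / 4780.22 = 0.5623
(t/eta)^beta = 0.5623^1.8196 = 0.3508
R(t) = exp(-0.3508)
R(t) = 0.7041

0.7041


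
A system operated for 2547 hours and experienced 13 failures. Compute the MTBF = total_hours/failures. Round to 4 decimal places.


total_hours = 2547
failures = 13
MTBF = 2547 / 13
MTBF = 195.9231

195.9231


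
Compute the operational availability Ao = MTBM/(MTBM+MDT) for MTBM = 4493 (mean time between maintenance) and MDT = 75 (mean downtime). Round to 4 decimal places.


MTBM = 4493
MDT = 75
MTBM + MDT = 4568
Ao = 4493 / 4568
Ao = 0.9836

0.9836


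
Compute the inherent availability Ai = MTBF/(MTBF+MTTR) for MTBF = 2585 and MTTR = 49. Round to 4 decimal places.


MTBF = 2585
MTTR = 49
MTBF + MTTR = 2634
Ai = 2585 / 2634
Ai = 0.9814

0.9814


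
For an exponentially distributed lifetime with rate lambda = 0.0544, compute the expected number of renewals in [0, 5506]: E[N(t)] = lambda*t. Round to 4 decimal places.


lambda = 0.0544
t = 5506
E[N(t)] = lambda * t
E[N(t)] = 0.0544 * 5506
E[N(t)] = 299.5264

299.5264


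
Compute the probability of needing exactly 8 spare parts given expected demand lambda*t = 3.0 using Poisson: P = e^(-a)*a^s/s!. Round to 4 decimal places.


a = 3.0, s = 8
e^(-a) = e^(-3.0) = 0.0498
a^s = 3.0^8 = 6561.0
s! = 40320
P = 0.0498 * 6561.0 / 40320
P = 0.0081

0.0081


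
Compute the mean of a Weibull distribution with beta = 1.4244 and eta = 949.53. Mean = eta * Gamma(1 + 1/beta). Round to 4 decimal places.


beta = 1.4244, eta = 949.53
1/beta = 0.702
1 + 1/beta = 1.702
Gamma(1.702) = 0.909
Mean = 949.53 * 0.909
Mean = 863.1501

863.1501


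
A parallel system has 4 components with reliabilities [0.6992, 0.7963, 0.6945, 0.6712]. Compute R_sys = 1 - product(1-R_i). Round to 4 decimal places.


Components: [0.6992, 0.7963, 0.6945, 0.6712]
(1 - 0.6992) = 0.3008, running product = 0.3008
(1 - 0.7963) = 0.2037, running product = 0.0613
(1 - 0.6945) = 0.3055, running product = 0.0187
(1 - 0.6712) = 0.3288, running product = 0.0062
Product of (1-R_i) = 0.0062
R_sys = 1 - 0.0062 = 0.9938

0.9938


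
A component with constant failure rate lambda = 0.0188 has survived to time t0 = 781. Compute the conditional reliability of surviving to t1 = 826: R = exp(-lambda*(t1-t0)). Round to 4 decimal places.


lambda = 0.0188
t0 = 781, t1 = 826
t1 - t0 = 45
lambda * (t1-t0) = 0.0188 * 45 = 0.846
R = exp(-0.846)
R = 0.4291

0.4291


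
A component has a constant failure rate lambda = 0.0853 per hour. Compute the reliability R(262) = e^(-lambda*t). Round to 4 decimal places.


lambda = 0.0853
t = 262
lambda * t = 22.3486
R(t) = e^(-22.3486)
R(t) = 0.0

0.0


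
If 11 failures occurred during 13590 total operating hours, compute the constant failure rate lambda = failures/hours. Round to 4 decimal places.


failures = 11
total_hours = 13590
lambda = 11 / 13590
lambda = 0.0008

0.0008


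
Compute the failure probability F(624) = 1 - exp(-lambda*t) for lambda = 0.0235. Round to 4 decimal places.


lambda = 0.0235, t = 624
lambda * t = 14.664
exp(-14.664) = 0.0
F(t) = 1 - 0.0
F(t) = 1.0

1.0


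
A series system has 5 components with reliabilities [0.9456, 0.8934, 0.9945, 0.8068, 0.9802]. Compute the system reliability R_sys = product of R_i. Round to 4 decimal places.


Components: [0.9456, 0.8934, 0.9945, 0.8068, 0.9802]
After component 1 (R=0.9456): product = 0.9456
After component 2 (R=0.8934): product = 0.8448
After component 3 (R=0.9945): product = 0.8402
After component 4 (R=0.8068): product = 0.6778
After component 5 (R=0.9802): product = 0.6644
R_sys = 0.6644

0.6644


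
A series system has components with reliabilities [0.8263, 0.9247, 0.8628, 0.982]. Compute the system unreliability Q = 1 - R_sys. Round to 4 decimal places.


Components: [0.8263, 0.9247, 0.8628, 0.982]
After component 1: product = 0.8263
After component 2: product = 0.7641
After component 3: product = 0.6592
After component 4: product = 0.6474
R_sys = 0.6474
Q = 1 - 0.6474 = 0.3526

0.3526


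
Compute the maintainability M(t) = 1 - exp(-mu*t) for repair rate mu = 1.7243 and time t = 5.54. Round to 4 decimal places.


mu = 1.7243, t = 5.54
mu * t = 1.7243 * 5.54 = 9.5526
exp(-9.5526) = 0.0001
M(t) = 1 - 0.0001
M(t) = 0.9999

0.9999


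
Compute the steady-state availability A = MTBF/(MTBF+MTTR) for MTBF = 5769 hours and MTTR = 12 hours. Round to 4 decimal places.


MTBF = 5769
MTTR = 12
MTBF + MTTR = 5781
A = 5769 / 5781
A = 0.9979

0.9979


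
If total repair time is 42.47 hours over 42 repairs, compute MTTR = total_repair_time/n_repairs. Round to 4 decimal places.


total_repair_time = 42.47
n_repairs = 42
MTTR = 42.47 / 42
MTTR = 1.0112

1.0112


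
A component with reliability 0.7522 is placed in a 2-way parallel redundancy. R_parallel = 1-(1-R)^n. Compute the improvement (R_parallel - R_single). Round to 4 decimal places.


R_single = 0.7522, n = 2
1 - R_single = 0.2478
(1 - R_single)^n = 0.2478^2 = 0.0614
R_parallel = 1 - 0.0614 = 0.9386
Improvement = 0.9386 - 0.7522
Improvement = 0.1864

0.1864


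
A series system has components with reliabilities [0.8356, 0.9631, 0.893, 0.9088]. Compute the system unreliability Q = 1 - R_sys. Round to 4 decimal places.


Components: [0.8356, 0.9631, 0.893, 0.9088]
After component 1: product = 0.8356
After component 2: product = 0.8048
After component 3: product = 0.7187
After component 4: product = 0.6531
R_sys = 0.6531
Q = 1 - 0.6531 = 0.3469

0.3469


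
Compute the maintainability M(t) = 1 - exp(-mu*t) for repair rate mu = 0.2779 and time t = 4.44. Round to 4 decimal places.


mu = 0.2779, t = 4.44
mu * t = 0.2779 * 4.44 = 1.2339
exp(-1.2339) = 0.2912
M(t) = 1 - 0.2912
M(t) = 0.7088

0.7088


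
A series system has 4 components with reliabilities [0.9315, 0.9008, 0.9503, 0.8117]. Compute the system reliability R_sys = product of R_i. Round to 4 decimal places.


Components: [0.9315, 0.9008, 0.9503, 0.8117]
After component 1 (R=0.9315): product = 0.9315
After component 2 (R=0.9008): product = 0.8391
After component 3 (R=0.9503): product = 0.7974
After component 4 (R=0.8117): product = 0.6472
R_sys = 0.6472

0.6472


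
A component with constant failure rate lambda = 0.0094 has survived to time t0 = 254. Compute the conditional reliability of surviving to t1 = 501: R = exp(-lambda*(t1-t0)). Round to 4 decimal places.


lambda = 0.0094
t0 = 254, t1 = 501
t1 - t0 = 247
lambda * (t1-t0) = 0.0094 * 247 = 2.3218
R = exp(-2.3218)
R = 0.0981

0.0981


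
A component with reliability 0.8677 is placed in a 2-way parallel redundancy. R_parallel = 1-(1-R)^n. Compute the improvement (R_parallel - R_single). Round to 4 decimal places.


R_single = 0.8677, n = 2
1 - R_single = 0.1323
(1 - R_single)^n = 0.1323^2 = 0.0175
R_parallel = 1 - 0.0175 = 0.9825
Improvement = 0.9825 - 0.8677
Improvement = 0.1148

0.1148


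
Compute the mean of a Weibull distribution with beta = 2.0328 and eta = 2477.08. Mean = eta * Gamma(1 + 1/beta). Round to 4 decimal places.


beta = 2.0328, eta = 2477.08
1/beta = 0.4919
1 + 1/beta = 1.4919
Gamma(1.4919) = 0.886
Mean = 2477.08 * 0.886
Mean = 2194.6758

2194.6758


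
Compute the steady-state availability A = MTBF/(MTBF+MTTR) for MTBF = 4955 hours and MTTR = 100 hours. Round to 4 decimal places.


MTBF = 4955
MTTR = 100
MTBF + MTTR = 5055
A = 4955 / 5055
A = 0.9802

0.9802


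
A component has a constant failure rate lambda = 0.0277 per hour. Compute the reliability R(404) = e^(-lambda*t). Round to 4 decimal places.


lambda = 0.0277
t = 404
lambda * t = 11.1908
R(t) = e^(-11.1908)
R(t) = 0.0

0.0


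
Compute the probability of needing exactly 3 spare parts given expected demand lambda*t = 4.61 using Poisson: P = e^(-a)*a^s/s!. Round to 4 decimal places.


a = 4.61, s = 3
e^(-a) = e^(-4.61) = 0.01
a^s = 4.61^3 = 97.9722
s! = 6
P = 0.01 * 97.9722 / 6
P = 0.1625

0.1625


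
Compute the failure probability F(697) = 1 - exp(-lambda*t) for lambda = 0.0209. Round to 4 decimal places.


lambda = 0.0209, t = 697
lambda * t = 14.5673
exp(-14.5673) = 0.0
F(t) = 1 - 0.0
F(t) = 1.0

1.0


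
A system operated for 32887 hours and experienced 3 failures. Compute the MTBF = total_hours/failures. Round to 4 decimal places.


total_hours = 32887
failures = 3
MTBF = 32887 / 3
MTBF = 10962.3333

10962.3333


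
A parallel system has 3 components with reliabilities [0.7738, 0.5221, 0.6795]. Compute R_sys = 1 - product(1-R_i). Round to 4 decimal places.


Components: [0.7738, 0.5221, 0.6795]
(1 - 0.7738) = 0.2262, running product = 0.2262
(1 - 0.5221) = 0.4779, running product = 0.1081
(1 - 0.6795) = 0.3205, running product = 0.0346
Product of (1-R_i) = 0.0346
R_sys = 1 - 0.0346 = 0.9654

0.9654


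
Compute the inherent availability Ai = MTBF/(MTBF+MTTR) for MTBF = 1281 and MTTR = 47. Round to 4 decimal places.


MTBF = 1281
MTTR = 47
MTBF + MTTR = 1328
Ai = 1281 / 1328
Ai = 0.9646

0.9646


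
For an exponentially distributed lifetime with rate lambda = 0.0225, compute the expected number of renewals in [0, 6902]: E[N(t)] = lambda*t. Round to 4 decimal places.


lambda = 0.0225
t = 6902
E[N(t)] = lambda * t
E[N(t)] = 0.0225 * 6902
E[N(t)] = 155.295

155.295


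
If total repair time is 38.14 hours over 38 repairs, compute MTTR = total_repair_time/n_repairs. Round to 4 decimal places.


total_repair_time = 38.14
n_repairs = 38
MTTR = 38.14 / 38
MTTR = 1.0037

1.0037


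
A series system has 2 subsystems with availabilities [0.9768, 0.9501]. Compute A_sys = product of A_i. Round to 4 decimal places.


Subsystems: [0.9768, 0.9501]
After subsystem 1 (A=0.9768): product = 0.9768
After subsystem 2 (A=0.9501): product = 0.9281
A_sys = 0.9281

0.9281


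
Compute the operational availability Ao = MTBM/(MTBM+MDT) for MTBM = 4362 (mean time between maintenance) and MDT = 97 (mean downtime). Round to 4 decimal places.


MTBM = 4362
MDT = 97
MTBM + MDT = 4459
Ao = 4362 / 4459
Ao = 0.9782

0.9782


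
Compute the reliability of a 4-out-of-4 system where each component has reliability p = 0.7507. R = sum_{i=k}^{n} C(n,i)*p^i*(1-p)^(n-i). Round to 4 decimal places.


k = 4, n = 4, p = 0.7507
i=4: C(4,4)=1 * 0.7507^4 * 0.2493^0 = 0.3176
R = sum of terms = 0.3176

0.3176


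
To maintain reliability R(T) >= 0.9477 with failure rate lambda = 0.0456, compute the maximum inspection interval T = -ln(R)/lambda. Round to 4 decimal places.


R_target = 0.9477
lambda = 0.0456
-ln(0.9477) = 0.0537
T = 0.0537 / 0.0456
T = 1.178

1.178


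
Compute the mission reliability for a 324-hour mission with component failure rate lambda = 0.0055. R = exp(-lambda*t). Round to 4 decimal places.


lambda = 0.0055
mission_time = 324
lambda * t = 0.0055 * 324 = 1.782
R = exp(-1.782)
R = 0.1683

0.1683


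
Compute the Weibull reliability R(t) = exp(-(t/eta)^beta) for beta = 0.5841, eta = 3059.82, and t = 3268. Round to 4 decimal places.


beta = 0.5841, eta = 3059.82, t = 3268
t/eta = 3268 / 3059.82 = 1.068
(t/eta)^beta = 1.068^0.5841 = 1.0392
R(t) = exp(-1.0392)
R(t) = 0.3537

0.3537


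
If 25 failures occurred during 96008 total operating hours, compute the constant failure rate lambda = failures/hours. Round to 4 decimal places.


failures = 25
total_hours = 96008
lambda = 25 / 96008
lambda = 0.0003

0.0003


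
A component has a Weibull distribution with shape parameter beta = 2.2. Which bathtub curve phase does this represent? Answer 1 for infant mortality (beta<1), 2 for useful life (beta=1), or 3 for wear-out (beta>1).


beta = 2.2
Compare beta to 1:
beta < 1 => infant mortality (phase 1)
beta = 1 => useful life (phase 2)
beta > 1 => wear-out (phase 3)
Since beta = 2.2, this is wear-out (increasing failure rate)
Phase = 3

3


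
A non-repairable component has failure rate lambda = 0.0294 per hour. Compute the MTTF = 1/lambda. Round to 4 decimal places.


lambda = 0.0294
MTTF = 1 / 0.0294
MTTF = 34.0136

34.0136


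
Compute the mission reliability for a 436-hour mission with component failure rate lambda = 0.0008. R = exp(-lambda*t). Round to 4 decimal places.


lambda = 0.0008
mission_time = 436
lambda * t = 0.0008 * 436 = 0.3488
R = exp(-0.3488)
R = 0.7055

0.7055


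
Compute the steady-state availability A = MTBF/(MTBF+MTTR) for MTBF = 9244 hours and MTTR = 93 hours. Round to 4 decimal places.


MTBF = 9244
MTTR = 93
MTBF + MTTR = 9337
A = 9244 / 9337
A = 0.99

0.99


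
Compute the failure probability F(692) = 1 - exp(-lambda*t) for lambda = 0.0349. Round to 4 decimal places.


lambda = 0.0349, t = 692
lambda * t = 24.1508
exp(-24.1508) = 0.0
F(t) = 1 - 0.0
F(t) = 1.0

1.0


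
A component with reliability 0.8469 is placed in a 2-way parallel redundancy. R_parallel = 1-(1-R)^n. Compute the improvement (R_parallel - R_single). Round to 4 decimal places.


R_single = 0.8469, n = 2
1 - R_single = 0.1531
(1 - R_single)^n = 0.1531^2 = 0.0234
R_parallel = 1 - 0.0234 = 0.9766
Improvement = 0.9766 - 0.8469
Improvement = 0.1297

0.1297
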